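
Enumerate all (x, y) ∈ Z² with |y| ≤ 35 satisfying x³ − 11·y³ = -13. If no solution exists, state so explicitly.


The equation is x³ - 11y³ = -13. For fixed y, x³ = 11·y³ − 13, so a solution requires the RHS to be a perfect cube.
Strategy: iterate y from -35 to 35, compute RHS = 11·y³ − 13, and check whether it is a (positive or negative) perfect cube.
Check small values of y:
  y = 0: RHS = -13 is not a perfect cube.
  y = 1: RHS = -2 is not a perfect cube.
  y = -1: RHS = -24 is not a perfect cube.
  y = 2: RHS = 75 is not a perfect cube.
  y = -2: RHS = -101 is not a perfect cube.
  y = 3: RHS = 284 is not a perfect cube.
  y = -3: RHS = -310 is not a perfect cube.
Continuing the search up to |y| = 35 finds no solutions either.
No (x, y) in the scanned range satisfies the equation.

No integer solutions with |y| ≤ 35.


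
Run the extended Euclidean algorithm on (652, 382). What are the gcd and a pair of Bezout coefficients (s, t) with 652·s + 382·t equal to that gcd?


Euclidean algorithm on (652, 382) — divide until remainder is 0:
  652 = 1 · 382 + 270
  382 = 1 · 270 + 112
  270 = 2 · 112 + 46
  112 = 2 · 46 + 20
  46 = 2 · 20 + 6
  20 = 3 · 6 + 2
  6 = 3 · 2 + 0
gcd(652, 382) = 2.
Track Bezout coefficients alongside the remainders: start with r₀ = 652 = a·1 + b·0 (s = 1, t = 0) and r₁ = 382 = a·0 + b·1 (s = 0, t = 1); each new remainder r_{k+1} = r_{k-1} − q_k·r_k inherits s_{k+1} = s_{k-1} − q_k·s_k, t_{k+1} = t_{k-1} − q_k·t_k, so r_k = a·s_k + b·t_k at every step:
  q = 1: r = 270, s = 1 − 1·0 = 1, t = 0 − 1·1 = -1  (check: 652·1 + 382·(-1) = 270)
  q = 1: r = 112, s = 0 − 1·1 = -1, t = 1 − 1·(-1) = 2  (check: 652·(-1) + 382·2 = 112)
  q = 2: r = 46, s = 1 − 2·(-1) = 3, t = -1 − 2·2 = -5  (check: 652·3 + 382·(-5) = 46)
  q = 2: r = 20, s = -1 − 2·3 = -7, t = 2 − 2·(-5) = 12  (check: 652·(-7) + 382·12 = 20)
  q = 2: r = 6, s = 3 − 2·(-7) = 17, t = -5 − 2·12 = -29  (check: 652·17 + 382·(-29) = 6)
  q = 3: r = 2, s = -7 − 3·17 = -58, t = 12 − 3·(-29) = 99  (check: 652·(-58) + 382·99 = 2)
The row with r = 2 (the gcd) gives the Bezout coefficients s = -58, t = 99.
Result: 652 · (-58) + 382 · (99) = 2.

gcd(652, 382) = 2; s = -58, t = 99 (check: 652·(-58) + 382·99 = 2).


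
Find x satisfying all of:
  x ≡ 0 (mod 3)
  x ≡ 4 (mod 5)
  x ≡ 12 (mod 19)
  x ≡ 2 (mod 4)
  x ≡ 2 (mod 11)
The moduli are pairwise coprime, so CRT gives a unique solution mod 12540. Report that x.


Product of moduli M = 3 · 5 · 19 · 4 · 11 = 12540.
Merge one congruence at a time:
  Start: x ≡ 0 (mod 3).
  Combine with x ≡ 4 (mod 5); new modulus lcm = 15.
    Write x = 0 + 3·t and substitute into x ≡ 4 (mod 5): 3·t ≡ 4 − 0 = 4 (mod 5).
    The inverse of 3 mod 5 is 2 (since 3·2 = 6 = 1·5 + 1), so t ≡ 2·4 = 8 ≡ 3 (mod 5).
    Then x = 0 + 3·3 = 9, valid modulo lcm(3, 5) = 15: x ≡ 9 (mod 15).
  Combine with x ≡ 12 (mod 19); new modulus lcm = 285.
    Write x = 9 + 15·t and substitute into x ≡ 12 (mod 19): 15·t ≡ 12 − 9 = 3 (mod 19).
    The inverse of 15 mod 19 is 14 (since 15·14 = 210 = 11·19 + 1), so t ≡ 14·3 = 42 ≡ 4 (mod 19).
    Then x = 9 + 15·4 = 69, valid modulo lcm(15, 19) = 285: x ≡ 69 (mod 285).
  Combine with x ≡ 2 (mod 4); new modulus lcm = 1140.
    Write x = 69 + 285·t and substitute into x ≡ 2 (mod 4): 285·t ≡ 2 − 69 = -67 (mod 4).
    Reduce coefficients mod 4: 1·t ≡ 1 (mod 4).
    So t ≡ 1 (mod 4).
    Then x = 69 + 285·1 = 354, valid modulo lcm(285, 4) = 1140: x ≡ 354 (mod 1140).
  Combine with x ≡ 2 (mod 11); new modulus lcm = 12540.
    Write x = 354 + 1140·t and substitute into x ≡ 2 (mod 11): 1140·t ≡ 2 − 354 = -352 (mod 11).
    Reduce coefficients mod 11: 7·t ≡ 0 (mod 11).
    The inverse of 7 mod 11 is 8 (since 7·8 = 56 = 5·11 + 1), so t ≡ 8·0 = 0 ≡ 0 (mod 11).
    Then x = 354 + 1140·0 = 354, valid modulo lcm(1140, 11) = 12540: x ≡ 354 (mod 12540).
Verify against each original: 354 mod 3 = 0, 354 mod 5 = 4, 354 mod 19 = 12, 354 mod 4 = 2, 354 mod 11 = 2.

x ≡ 354 (mod 12540).


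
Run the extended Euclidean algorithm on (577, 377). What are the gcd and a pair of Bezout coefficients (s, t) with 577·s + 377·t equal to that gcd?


Euclidean algorithm on (577, 377) — divide until remainder is 0:
  577 = 1 · 377 + 200
  377 = 1 · 200 + 177
  200 = 1 · 177 + 23
  177 = 7 · 23 + 16
  23 = 1 · 16 + 7
  16 = 2 · 7 + 2
  7 = 3 · 2 + 1
  2 = 2 · 1 + 0
gcd(577, 377) = 1.
Track Bezout coefficients alongside the remainders: start with r₀ = 577 = a·1 + b·0 (s = 1, t = 0) and r₁ = 377 = a·0 + b·1 (s = 0, t = 1); each new remainder r_{k+1} = r_{k-1} − q_k·r_k inherits s_{k+1} = s_{k-1} − q_k·s_k, t_{k+1} = t_{k-1} − q_k·t_k, so r_k = a·s_k + b·t_k at every step:
  q = 1: r = 200, s = 1 − 1·0 = 1, t = 0 − 1·1 = -1  (check: 577·1 + 377·(-1) = 200)
  q = 1: r = 177, s = 0 − 1·1 = -1, t = 1 − 1·(-1) = 2  (check: 577·(-1) + 377·2 = 177)
  q = 1: r = 23, s = 1 − 1·(-1) = 2, t = -1 − 1·2 = -3  (check: 577·2 + 377·(-3) = 23)
  q = 7: r = 16, s = -1 − 7·2 = -15, t = 2 − 7·(-3) = 23  (check: 577·(-15) + 377·23 = 16)
  q = 1: r = 7, s = 2 − 1·(-15) = 17, t = -3 − 1·23 = -26  (check: 577·17 + 377·(-26) = 7)
  q = 2: r = 2, s = -15 − 2·17 = -49, t = 23 − 2·(-26) = 75  (check: 577·(-49) + 377·75 = 2)
  q = 3: r = 1, s = 17 − 3·(-49) = 164, t = -26 − 3·75 = -251  (check: 577·164 + 377·(-251) = 1)
The row with r = 1 (the gcd) gives the Bezout coefficients s = 164, t = -251.
Result: 577 · (164) + 377 · (-251) = 1.

gcd(577, 377) = 1; s = 164, t = -251 (check: 577·164 + 377·(-251) = 1).


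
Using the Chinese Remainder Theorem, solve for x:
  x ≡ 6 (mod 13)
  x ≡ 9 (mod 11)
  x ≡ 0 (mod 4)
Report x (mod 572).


Moduli 13, 11, 4 are pairwise coprime; by CRT there is a unique solution modulo M = 13 · 11 · 4 = 572.
Solve pairwise, accumulating the modulus:
  Start with x ≡ 6 (mod 13).
  Combine with x ≡ 9 (mod 11): since gcd(13, 11) = 1, we get a unique residue mod 143.
    Write x = 6 + 13·t and substitute into x ≡ 9 (mod 11): 13·t ≡ 9 − 6 = 3 (mod 11).
    Reduce coefficients mod 11: 2·t ≡ 3 (mod 11).
    The inverse of 2 mod 11 is 6 (since 2·6 = 12 = 1·11 + 1), so t ≡ 6·3 = 18 ≡ 7 (mod 11).
    Then x = 6 + 13·7 = 97, valid modulo lcm(13, 11) = 143: x ≡ 97 (mod 143).
  Combine with x ≡ 0 (mod 4): since gcd(143, 4) = 1, we get a unique residue mod 572.
    Write x = 97 + 143·t and substitute into x ≡ 0 (mod 4): 143·t ≡ 0 − 97 = -97 (mod 4).
    Reduce coefficients mod 4: 3·t ≡ 3 (mod 4).
    The inverse of 3 mod 4 is 3 (since 3·3 = 9 = 2·4 + 1), so t ≡ 3·3 = 9 ≡ 1 (mod 4).
    Then x = 97 + 143·1 = 240, valid modulo lcm(143, 4) = 572: x ≡ 240 (mod 572).
Verify: 240 mod 13 = 6 ✓, 240 mod 11 = 9 ✓, 240 mod 4 = 0 ✓.

x ≡ 240 (mod 572).


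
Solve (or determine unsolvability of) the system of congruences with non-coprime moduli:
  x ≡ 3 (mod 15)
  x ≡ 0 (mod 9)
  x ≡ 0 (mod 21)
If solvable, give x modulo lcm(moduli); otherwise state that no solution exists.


Moduli 15, 9, 21 are not pairwise coprime, so CRT works modulo lcm(m_i) when all pairwise compatibility conditions hold.
Pairwise compatibility: gcd(m_i, m_j) must divide a_i - a_j for every pair.
Merge one congruence at a time:
  Start: x ≡ 3 (mod 15).
  Combine with x ≡ 0 (mod 9): gcd(15, 9) = 3; 0 - 3 = -3, which IS divisible by 3, so compatible.
    Write x = 3 + 15·t and substitute into x ≡ 0 (mod 9): 15·t ≡ 0 − 3 = -3 (mod 9).
    Divide the congruence (and modulus) by g = 3: 5·t ≡ -1 (mod 3).
    Reduce coefficients mod 3: 2·t ≡ 2 (mod 3).
    The inverse of 2 mod 3 is 2 (since 2·2 = 4 = 1·3 + 1), so t ≡ 2·2 = 4 ≡ 1 (mod 3).
    Then x = 3 + 15·1 = 18, valid modulo lcm(15, 9) = 45: x ≡ 18 (mod 45).
  Combine with x ≡ 0 (mod 21): gcd(45, 21) = 3; 0 - 18 = -18, which IS divisible by 3, so compatible.
    Write x = 18 + 45·t and substitute into x ≡ 0 (mod 21): 45·t ≡ 0 − 18 = -18 (mod 21).
    Divide the congruence (and modulus) by g = 3: 15·t ≡ -6 (mod 7).
    Reduce coefficients mod 7: 1·t ≡ 1 (mod 7).
    So t ≡ 1 (mod 7).
    Then x = 18 + 45·1 = 63, valid modulo lcm(45, 21) = 315: x ≡ 63 (mod 315).
Verify: 63 mod 15 = 3, 63 mod 9 = 0, 63 mod 21 = 0.

x ≡ 63 (mod 315).


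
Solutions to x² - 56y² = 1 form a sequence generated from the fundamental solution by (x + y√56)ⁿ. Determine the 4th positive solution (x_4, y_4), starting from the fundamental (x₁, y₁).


Step 1: Find the fundamental solution (x₁, y₁) of x² - 56y² = 1.
  Expand √56 as a continued fraction. a₀ = ⌊√56⌋ = 7; iterate m_{k+1} = d_k·a_k − m_k, d_{k+1} = (56 − m_{k+1}²)/d_k, a_{k+1} = ⌊(a₀ + m_{k+1})/d_{k+1}⌋ (starting m₀ = 0, d₀ = 1), with convergents p_k = a_k·p_{k-1} + p_{k-2}, q_k = a_k·q_{k-1} + q_{k-2} (p₋₁ = 1, q₋₁ = 0):
  k = 0: a₀ = 7; p₀/q₀ = 7/1; p₀² − 56·q₀² = 49 − 56 = -7.
  k = 1: m = 7, d = 7, a = ⌊(7 + 7)/7⌋ = 2; p/q = (2·7 + 1)/(2·1 + 0) = 15/2; p² − 56·q² = 225 − 224 = 1.
  The first convergent with p² − 56·q² = 1 gives the fundamental solution (x₁, y₁) = (15, 2).
Step 2: Apply the recurrence (x_{n+1}, y_{n+1}) = (x₁x_n + 56y₁y_n, x₁y_n + y₁x_n) repeatedly.
  From (x_1, y_1) = (15, 2): x_2 = 15·15 + 56·2·2 = 449; y_2 = 15·2 + 2·15 = 60.
  From (x_2, y_2) = (449, 60): x_3 = 15·449 + 56·2·60 = 13455; y_3 = 15·60 + 2·449 = 1798.
  From (x_3, y_3) = (13455, 1798): x_4 = 15·13455 + 56·2·1798 = 403201; y_4 = 15·1798 + 2·13455 = 53880.
Step 3: Verify x_4² - 56·y_4² = 162571046401 - 162571046400 = 1 (should be 1). ✓

(x_1, y_1) = (15, 2); (x_4, y_4) = (403201, 53880).


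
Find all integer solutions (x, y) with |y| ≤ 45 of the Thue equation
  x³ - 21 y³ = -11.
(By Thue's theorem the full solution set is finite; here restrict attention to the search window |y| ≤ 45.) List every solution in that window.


The equation is x³ - 21y³ = -11. For fixed y, x³ = 21·y³ − 11, so a solution requires the RHS to be a perfect cube.
Strategy: iterate y from -45 to 45, compute RHS = 21·y³ − 11, and check whether it is a (positive or negative) perfect cube.
Check small values of y:
  y = 0: RHS = -11 is not a perfect cube.
  y = 1: RHS = 10 is not a perfect cube.
  y = -1: RHS = -32 is not a perfect cube.
  y = 2: RHS = 157 is not a perfect cube.
  y = -2: RHS = -179 is not a perfect cube.
  y = 3: RHS = 556 is not a perfect cube.
  y = -3: RHS = -578 is not a perfect cube.
Continuing the search up to |y| = 45 finds no solutions either.
No (x, y) in the scanned range satisfies the equation.

No integer solutions with |y| ≤ 45.


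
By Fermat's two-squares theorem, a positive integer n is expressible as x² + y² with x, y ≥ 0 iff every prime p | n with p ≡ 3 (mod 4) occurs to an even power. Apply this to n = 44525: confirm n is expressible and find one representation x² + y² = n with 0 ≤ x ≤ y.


Step 1: Factor n = 44525 = 5^2 · 13 · 137.
Step 2: Check the mod-4 condition on each prime factor: 5 ≡ 1 (mod 4), exponent 2; 13 ≡ 1 (mod 4), exponent 1; 137 ≡ 1 (mod 4), exponent 1.
All primes ≡ 3 (mod 4) appear to even exponent (or don't appear), so by the two-squares theorem n IS expressible as a sum of two squares.
Step 3: Build a representation. Group n = k² · m with k = 5 and m = 13 · 137 = 1781 (a product of primes ≡ 1 (mod 4)); a representation of m scales to one of n via (k·x)² + (k·y)² = k²(x² + y²). Each prime p ≡ 1 (mod 4) is itself a sum of two squares; find a² by testing p − a² for a perfect square:
  13: 13 − 1² = 12, 13 − 2² = 9 = 3² ⇒ 13 = 2² + 3².
  137: 137 − 1² = 136, 137 − 2² = 133, 137 − 3² = 128, 137 − 4² = 121 = 11² ⇒ 137 = 4² + 11².
  Combine using the Brahmagupta–Fibonacci identity (a² + b²)(c² + d²) = (ac − bd)² + (ad + bc)² = (ac + bd)² + (ad − bc)²:
  13 · 137 = 1781: from (2² + 3²)(4² + 11²), take (2·4 − 3·11, 2·11 + 3·4) = (8 − 33, 22 + 12) = (-25, 34); dropping signs (only squares matter) gives (25, 34); check 25² + 34² = 625 + 1156 = 1781 ✓.
  Scale by k = 5: (5·25, 5·34) = (125, 170).
Step 4: Order so x ≤ y and verify: 125² + 170² = 15625 + 28900 = 44525 = n. ✓

n = 44525 = 125² + 170² (one valid representation with x ≤ y).


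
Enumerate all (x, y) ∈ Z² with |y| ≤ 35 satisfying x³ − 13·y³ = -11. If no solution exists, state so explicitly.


The equation is x³ - 13y³ = -11. For fixed y, x³ = 13·y³ − 11, so a solution requires the RHS to be a perfect cube.
Strategy: iterate y from -35 to 35, compute RHS = 13·y³ − 11, and check whether it is a (positive or negative) perfect cube.
Check small values of y:
  y = 0: RHS = -11 is not a perfect cube.
  y = 1: RHS = 2 is not a perfect cube.
  y = -1: RHS = -24 is not a perfect cube.
  y = 2: RHS = 93 is not a perfect cube.
  y = -2: RHS = -115 is not a perfect cube.
  y = 3: RHS = 340 is not a perfect cube.
  y = -3: RHS = -362 is not a perfect cube.
Continuing the search up to |y| = 35 finds no solutions either.
No (x, y) in the scanned range satisfies the equation.

No integer solutions with |y| ≤ 35.


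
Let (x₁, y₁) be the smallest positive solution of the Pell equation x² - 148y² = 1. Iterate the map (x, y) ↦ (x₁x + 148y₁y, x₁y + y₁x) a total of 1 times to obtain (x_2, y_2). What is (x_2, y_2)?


Step 1: Find the fundamental solution (x₁, y₁) of x² - 148y² = 1.
  Expand √148 as a continued fraction. a₀ = ⌊√148⌋ = 12; iterate m_{k+1} = d_k·a_k − m_k, d_{k+1} = (148 − m_{k+1}²)/d_k, a_{k+1} = ⌊(a₀ + m_{k+1})/d_{k+1}⌋ (starting m₀ = 0, d₀ = 1), with convergents p_k = a_k·p_{k-1} + p_{k-2}, q_k = a_k·q_{k-1} + q_{k-2} (p₋₁ = 1, q₋₁ = 0):
  k = 0: a₀ = 12; p₀/q₀ = 12/1; p₀² − 148·q₀² = 144 − 148 = -4.
  k = 1: m = 12, d = 4, a = ⌊(12 + 12)/4⌋ = 6; p/q = (6·12 + 1)/(6·1 + 0) = 73/6; p² − 148·q² = 5329 − 5328 = 1.
  The first convergent with p² − 148·q² = 1 gives the fundamental solution (x₁, y₁) = (73, 6).
Step 2: Apply the recurrence (x_{n+1}, y_{n+1}) = (x₁x_n + 148y₁y_n, x₁y_n + y₁x_n) repeatedly.
  From (x_1, y_1) = (73, 6): x_2 = 73·73 + 148·6·6 = 10657; y_2 = 73·6 + 6·73 = 876.
Step 3: Verify x_2² - 148·y_2² = 113571649 - 113571648 = 1 (should be 1). ✓

(x_1, y_1) = (73, 6); (x_2, y_2) = (10657, 876).


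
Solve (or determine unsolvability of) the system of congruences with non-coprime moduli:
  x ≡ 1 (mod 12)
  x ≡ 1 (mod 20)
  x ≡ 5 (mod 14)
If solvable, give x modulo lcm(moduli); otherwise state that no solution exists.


Moduli 12, 20, 14 are not pairwise coprime, so CRT works modulo lcm(m_i) when all pairwise compatibility conditions hold.
Pairwise compatibility: gcd(m_i, m_j) must divide a_i - a_j for every pair.
Merge one congruence at a time:
  Start: x ≡ 1 (mod 12).
  Combine with x ≡ 1 (mod 20): gcd(12, 20) = 4; 1 - 1 = 0, which IS divisible by 4, so compatible.
    Write x = 1 + 12·t and substitute into x ≡ 1 (mod 20): 12·t ≡ 1 − 1 = 0 (mod 20).
    Divide the congruence (and modulus) by g = 4: 3·t ≡ 0 (mod 5).
    The inverse of 3 mod 5 is 2 (since 3·2 = 6 = 1·5 + 1), so t ≡ 2·0 = 0 ≡ 0 (mod 5).
    Then x = 1 + 12·0 = 1, valid modulo lcm(12, 20) = 60: x ≡ 1 (mod 60).
  Combine with x ≡ 5 (mod 14): gcd(60, 14) = 2; 5 - 1 = 4, which IS divisible by 2, so compatible.
    Write x = 1 + 60·t and substitute into x ≡ 5 (mod 14): 60·t ≡ 5 − 1 = 4 (mod 14).
    Divide the congruence (and modulus) by g = 2: 30·t ≡ 2 (mod 7).
    Reduce coefficients mod 7: 2·t ≡ 2 (mod 7).
    The inverse of 2 mod 7 is 4 (since 2·4 = 8 = 1·7 + 1), so t ≡ 4·2 = 8 ≡ 1 (mod 7).
    Then x = 1 + 60·1 = 61, valid modulo lcm(60, 14) = 420: x ≡ 61 (mod 420).
Verify: 61 mod 12 = 1, 61 mod 20 = 1, 61 mod 14 = 5.

x ≡ 61 (mod 420).


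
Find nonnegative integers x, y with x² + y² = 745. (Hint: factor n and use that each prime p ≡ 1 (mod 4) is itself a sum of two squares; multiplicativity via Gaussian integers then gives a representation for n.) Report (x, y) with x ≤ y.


Step 1: Factor n = 745 = 5 · 149.
Step 2: Check the mod-4 condition on each prime factor: 5 ≡ 1 (mod 4), exponent 1; 149 ≡ 1 (mod 4), exponent 1.
All primes ≡ 3 (mod 4) appear to even exponent (or don't appear), so by the two-squares theorem n IS expressible as a sum of two squares.
Step 3: Build a representation. Here n = 5 · 149 is a product of primes ≡ 1 (mod 4). Each prime p ≡ 1 (mod 4) is itself a sum of two squares; find a² by testing p − a² for a perfect square:
  5: 5 − 1² = 4 = 2² ⇒ 5 = 1² + 2².
  149: 149 − 1² = 148, 149 − 2² = 145, 149 − 3² = 140, 149 − 4² = 133, 149 − 5² = 124, 149 − 6² = 113, 149 − 7² = 100 = 10² ⇒ 149 = 7² + 10².
  Combine using the Brahmagupta–Fibonacci identity (a² + b²)(c² + d²) = (ac − bd)² + (ad + bc)² = (ac + bd)² + (ad − bc)²:
  5 · 149 = 745: from (1² + 2²)(7² + 10²), take (1·7 − 2·10, 1·10 + 2·7) = (7 − 20, 10 + 14) = (-13, 24); dropping signs (only squares matter) gives (13, 24); check 13² + 24² = 169 + 576 = 745 ✓.
Step 4: Order so x ≤ y and verify: 13² + 24² = 169 + 576 = 745 = n. ✓

n = 745 = 13² + 24² (one valid representation with x ≤ y).


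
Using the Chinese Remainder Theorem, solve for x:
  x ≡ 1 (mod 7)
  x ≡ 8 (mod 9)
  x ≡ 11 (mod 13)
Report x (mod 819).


Moduli 7, 9, 13 are pairwise coprime; by CRT there is a unique solution modulo M = 7 · 9 · 13 = 819.
Solve pairwise, accumulating the modulus:
  Start with x ≡ 1 (mod 7).
  Combine with x ≡ 8 (mod 9): since gcd(7, 9) = 1, we get a unique residue mod 63.
    Write x = 1 + 7·t and substitute into x ≡ 8 (mod 9): 7·t ≡ 8 − 1 = 7 (mod 9).
    The inverse of 7 mod 9 is 4 (since 7·4 = 28 = 3·9 + 1), so t ≡ 4·7 = 28 ≡ 1 (mod 9).
    Then x = 1 + 7·1 = 8, valid modulo lcm(7, 9) = 63: x ≡ 8 (mod 63).
  Combine with x ≡ 11 (mod 13): since gcd(63, 13) = 1, we get a unique residue mod 819.
    Write x = 8 + 63·t and substitute into x ≡ 11 (mod 13): 63·t ≡ 11 − 8 = 3 (mod 13).
    Reduce coefficients mod 13: 11·t ≡ 3 (mod 13).
    The inverse of 11 mod 13 is 6 (since 11·6 = 66 = 5·13 + 1), so t ≡ 6·3 = 18 ≡ 5 (mod 13).
    Then x = 8 + 63·5 = 323, valid modulo lcm(63, 13) = 819: x ≡ 323 (mod 819).
Verify: 323 mod 7 = 1 ✓, 323 mod 9 = 8 ✓, 323 mod 13 = 11 ✓.

x ≡ 323 (mod 819).


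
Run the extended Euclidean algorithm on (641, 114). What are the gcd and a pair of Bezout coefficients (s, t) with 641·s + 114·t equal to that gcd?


Euclidean algorithm on (641, 114) — divide until remainder is 0:
  641 = 5 · 114 + 71
  114 = 1 · 71 + 43
  71 = 1 · 43 + 28
  43 = 1 · 28 + 15
  28 = 1 · 15 + 13
  15 = 1 · 13 + 2
  13 = 6 · 2 + 1
  2 = 2 · 1 + 0
gcd(641, 114) = 1.
Track Bezout coefficients alongside the remainders: start with r₀ = 641 = a·1 + b·0 (s = 1, t = 0) and r₁ = 114 = a·0 + b·1 (s = 0, t = 1); each new remainder r_{k+1} = r_{k-1} − q_k·r_k inherits s_{k+1} = s_{k-1} − q_k·s_k, t_{k+1} = t_{k-1} − q_k·t_k, so r_k = a·s_k + b·t_k at every step:
  q = 5: r = 71, s = 1 − 5·0 = 1, t = 0 − 5·1 = -5  (check: 641·1 + 114·(-5) = 71)
  q = 1: r = 43, s = 0 − 1·1 = -1, t = 1 − 1·(-5) = 6  (check: 641·(-1) + 114·6 = 43)
  q = 1: r = 28, s = 1 − 1·(-1) = 2, t = -5 − 1·6 = -11  (check: 641·2 + 114·(-11) = 28)
  q = 1: r = 15, s = -1 − 1·2 = -3, t = 6 − 1·(-11) = 17  (check: 641·(-3) + 114·17 = 15)
  q = 1: r = 13, s = 2 − 1·(-3) = 5, t = -11 − 1·17 = -28  (check: 641·5 + 114·(-28) = 13)
  q = 1: r = 2, s = -3 − 1·5 = -8, t = 17 − 1·(-28) = 45  (check: 641·(-8) + 114·45 = 2)
  q = 6: r = 1, s = 5 − 6·(-8) = 53, t = -28 − 6·45 = -298  (check: 641·53 + 114·(-298) = 1)
The row with r = 1 (the gcd) gives the Bezout coefficients s = 53, t = -298.
Result: 641 · (53) + 114 · (-298) = 1.

gcd(641, 114) = 1; s = 53, t = -298 (check: 641·53 + 114·(-298) = 1).


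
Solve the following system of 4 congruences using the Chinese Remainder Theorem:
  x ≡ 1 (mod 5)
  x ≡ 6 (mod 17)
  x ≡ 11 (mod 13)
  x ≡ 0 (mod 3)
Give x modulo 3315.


Product of moduli M = 5 · 17 · 13 · 3 = 3315.
Merge one congruence at a time:
  Start: x ≡ 1 (mod 5).
  Combine with x ≡ 6 (mod 17); new modulus lcm = 85.
    Write x = 1 + 5·t and substitute into x ≡ 6 (mod 17): 5·t ≡ 6 − 1 = 5 (mod 17).
    The inverse of 5 mod 17 is 7 (since 5·7 = 35 = 2·17 + 1), so t ≡ 7·5 = 35 ≡ 1 (mod 17).
    Then x = 1 + 5·1 = 6, valid modulo lcm(5, 17) = 85: x ≡ 6 (mod 85).
  Combine with x ≡ 11 (mod 13); new modulus lcm = 1105.
    Write x = 6 + 85·t and substitute into x ≡ 11 (mod 13): 85·t ≡ 11 − 6 = 5 (mod 13).
    Reduce coefficients mod 13: 7·t ≡ 5 (mod 13).
    The inverse of 7 mod 13 is 2 (since 7·2 = 14 = 1·13 + 1), so t ≡ 2·5 = 10 ≡ 10 (mod 13).
    Then x = 6 + 85·10 = 856, valid modulo lcm(85, 13) = 1105: x ≡ 856 (mod 1105).
  Combine with x ≡ 0 (mod 3); new modulus lcm = 3315.
    Write x = 856 + 1105·t and substitute into x ≡ 0 (mod 3): 1105·t ≡ 0 − 856 = -856 (mod 3).
    Reduce coefficients mod 3: 1·t ≡ 2 (mod 3).
    So t ≡ 2 (mod 3).
    Then x = 856 + 1105·2 = 3066, valid modulo lcm(1105, 3) = 3315: x ≡ 3066 (mod 3315).
Verify against each original: 3066 mod 5 = 1, 3066 mod 17 = 6, 3066 mod 13 = 11, 3066 mod 3 = 0.

x ≡ 3066 (mod 3315).


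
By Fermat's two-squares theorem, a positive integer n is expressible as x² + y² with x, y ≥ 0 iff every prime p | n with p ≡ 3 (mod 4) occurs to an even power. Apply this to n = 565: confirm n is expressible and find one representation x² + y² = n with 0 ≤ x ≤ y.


Step 1: Factor n = 565 = 5 · 113.
Step 2: Check the mod-4 condition on each prime factor: 5 ≡ 1 (mod 4), exponent 1; 113 ≡ 1 (mod 4), exponent 1.
All primes ≡ 3 (mod 4) appear to even exponent (or don't appear), so by the two-squares theorem n IS expressible as a sum of two squares.
Step 3: Build a representation. Here n = 5 · 113 is a product of primes ≡ 1 (mod 4). Each prime p ≡ 1 (mod 4) is itself a sum of two squares; find a² by testing p − a² for a perfect square:
  5: 5 − 1² = 4 = 2² ⇒ 5 = 1² + 2².
  113: 113 − 1² = 112, 113 − 2² = 109, 113 − 3² = 104, 113 − 4² = 97, 113 − 5² = 88, 113 − 6² = 77, 113 − 7² = 64 = 8² ⇒ 113 = 7² + 8².
  Combine using the Brahmagupta–Fibonacci identity (a² + b²)(c² + d²) = (ac − bd)² + (ad + bc)² = (ac + bd)² + (ad − bc)²:
  5 · 113 = 565: from (1² + 2²)(7² + 8²), take (1·7 − 2·8, 1·8 + 2·7) = (7 − 16, 8 + 14) = (-9, 22); dropping signs (only squares matter) gives (9, 22); check 9² + 22² = 81 + 484 = 565 ✓.
Step 4: Order so x ≤ y and verify: 9² + 22² = 81 + 484 = 565 = n. ✓

n = 565 = 9² + 22² (one valid representation with x ≤ y).


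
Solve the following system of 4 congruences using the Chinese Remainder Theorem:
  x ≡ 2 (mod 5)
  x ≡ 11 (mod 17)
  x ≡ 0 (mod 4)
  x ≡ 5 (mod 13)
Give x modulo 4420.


Product of moduli M = 5 · 17 · 4 · 13 = 4420.
Merge one congruence at a time:
  Start: x ≡ 2 (mod 5).
  Combine with x ≡ 11 (mod 17); new modulus lcm = 85.
    Write x = 2 + 5·t and substitute into x ≡ 11 (mod 17): 5·t ≡ 11 − 2 = 9 (mod 17).
    The inverse of 5 mod 17 is 7 (since 5·7 = 35 = 2·17 + 1), so t ≡ 7·9 = 63 ≡ 12 (mod 17).
    Then x = 2 + 5·12 = 62, valid modulo lcm(5, 17) = 85: x ≡ 62 (mod 85).
  Combine with x ≡ 0 (mod 4); new modulus lcm = 340.
    Write x = 62 + 85·t and substitute into x ≡ 0 (mod 4): 85·t ≡ 0 − 62 = -62 (mod 4).
    Reduce coefficients mod 4: 1·t ≡ 2 (mod 4).
    So t ≡ 2 (mod 4).
    Then x = 62 + 85·2 = 232, valid modulo lcm(85, 4) = 340: x ≡ 232 (mod 340).
  Combine with x ≡ 5 (mod 13); new modulus lcm = 4420.
    Write x = 232 + 340·t and substitute into x ≡ 5 (mod 13): 340·t ≡ 5 − 232 = -227 (mod 13).
    Reduce coefficients mod 13: 2·t ≡ 7 (mod 13).
    The inverse of 2 mod 13 is 7 (since 2·7 = 14 = 1·13 + 1), so t ≡ 7·7 = 49 ≡ 10 (mod 13).
    Then x = 232 + 340·10 = 3632, valid modulo lcm(340, 13) = 4420: x ≡ 3632 (mod 4420).
Verify against each original: 3632 mod 5 = 2, 3632 mod 17 = 11, 3632 mod 4 = 0, 3632 mod 13 = 5.

x ≡ 3632 (mod 4420).


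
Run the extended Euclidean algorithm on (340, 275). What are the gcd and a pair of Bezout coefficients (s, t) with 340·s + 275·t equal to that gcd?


Euclidean algorithm on (340, 275) — divide until remainder is 0:
  340 = 1 · 275 + 65
  275 = 4 · 65 + 15
  65 = 4 · 15 + 5
  15 = 3 · 5 + 0
gcd(340, 275) = 5.
Track Bezout coefficients alongside the remainders: start with r₀ = 340 = a·1 + b·0 (s = 1, t = 0) and r₁ = 275 = a·0 + b·1 (s = 0, t = 1); each new remainder r_{k+1} = r_{k-1} − q_k·r_k inherits s_{k+1} = s_{k-1} − q_k·s_k, t_{k+1} = t_{k-1} − q_k·t_k, so r_k = a·s_k + b·t_k at every step:
  q = 1: r = 65, s = 1 − 1·0 = 1, t = 0 − 1·1 = -1  (check: 340·1 + 275·(-1) = 65)
  q = 4: r = 15, s = 0 − 4·1 = -4, t = 1 − 4·(-1) = 5  (check: 340·(-4) + 275·5 = 15)
  q = 4: r = 5, s = 1 − 4·(-4) = 17, t = -1 − 4·5 = -21  (check: 340·17 + 275·(-21) = 5)
The row with r = 5 (the gcd) gives the Bezout coefficients s = 17, t = -21.
Result: 340 · (17) + 275 · (-21) = 5.

gcd(340, 275) = 5; s = 17, t = -21 (check: 340·17 + 275·(-21) = 5).


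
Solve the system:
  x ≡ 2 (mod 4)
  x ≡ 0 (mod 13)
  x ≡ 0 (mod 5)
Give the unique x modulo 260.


Moduli 4, 13, 5 are pairwise coprime; by CRT there is a unique solution modulo M = 4 · 13 · 5 = 260.
Solve pairwise, accumulating the modulus:
  Start with x ≡ 2 (mod 4).
  Combine with x ≡ 0 (mod 13): since gcd(4, 13) = 1, we get a unique residue mod 52.
    Write x = 2 + 4·t and substitute into x ≡ 0 (mod 13): 4·t ≡ 0 − 2 = -2 (mod 13).
    Reduce coefficients mod 13: 4·t ≡ 11 (mod 13).
    The inverse of 4 mod 13 is 10 (since 4·10 = 40 = 3·13 + 1), so t ≡ 10·11 = 110 ≡ 6 (mod 13).
    Then x = 2 + 4·6 = 26, valid modulo lcm(4, 13) = 52: x ≡ 26 (mod 52).
  Combine with x ≡ 0 (mod 5): since gcd(52, 5) = 1, we get a unique residue mod 260.
    Write x = 26 + 52·t and substitute into x ≡ 0 (mod 5): 52·t ≡ 0 − 26 = -26 (mod 5).
    Reduce coefficients mod 5: 2·t ≡ 4 (mod 5).
    The inverse of 2 mod 5 is 3 (since 2·3 = 6 = 1·5 + 1), so t ≡ 3·4 = 12 ≡ 2 (mod 5).
    Then x = 26 + 52·2 = 130, valid modulo lcm(52, 5) = 260: x ≡ 130 (mod 260).
Verify: 130 mod 4 = 2 ✓, 130 mod 13 = 0 ✓, 130 mod 5 = 0 ✓.

x ≡ 130 (mod 260).


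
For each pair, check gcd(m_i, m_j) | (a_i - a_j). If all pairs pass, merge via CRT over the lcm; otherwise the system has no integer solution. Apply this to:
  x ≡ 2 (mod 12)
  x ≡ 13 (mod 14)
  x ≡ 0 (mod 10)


Moduli 12, 14, 10 are not pairwise coprime, so CRT works modulo lcm(m_i) when all pairwise compatibility conditions hold.
Pairwise compatibility: gcd(m_i, m_j) must divide a_i - a_j for every pair.
Merge one congruence at a time:
  Start: x ≡ 2 (mod 12).
  Combine with x ≡ 13 (mod 14): gcd(12, 14) = 2, and 13 - 2 = 11 is NOT divisible by 2.
    ⇒ system is inconsistent (no integer solution).

No solution (the system is inconsistent).


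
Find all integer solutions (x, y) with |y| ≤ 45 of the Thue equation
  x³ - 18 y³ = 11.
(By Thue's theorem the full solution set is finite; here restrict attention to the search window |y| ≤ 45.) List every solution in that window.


The equation is x³ - 18y³ = 11. For fixed y, x³ = 18·y³ + 11, so a solution requires the RHS to be a perfect cube.
Strategy: iterate y from -45 to 45, compute RHS = 18·y³ + 11, and check whether it is a (positive or negative) perfect cube.
Check small values of y:
  y = 0: RHS = 11 is not a perfect cube.
  y = 1: RHS = 29 is not a perfect cube.
  y = -1: RHS = -7 is not a perfect cube.
  y = 2: RHS = 155 is not a perfect cube.
  y = -2: RHS = -133 is not a perfect cube.
  y = 3: RHS = 497 is not a perfect cube.
  y = -3: RHS = -475 is not a perfect cube.
Continuing the search up to |y| = 45 finds no solutions either.
No (x, y) in the scanned range satisfies the equation.

No integer solutions with |y| ≤ 45.


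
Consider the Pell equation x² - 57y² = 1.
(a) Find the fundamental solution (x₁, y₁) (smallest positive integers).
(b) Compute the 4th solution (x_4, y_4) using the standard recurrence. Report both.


Step 1: Find the fundamental solution (x₁, y₁) of x² - 57y² = 1.
  Expand √57 as a continued fraction. a₀ = ⌊√57⌋ = 7; iterate m_{k+1} = d_k·a_k − m_k, d_{k+1} = (57 − m_{k+1}²)/d_k, a_{k+1} = ⌊(a₀ + m_{k+1})/d_{k+1}⌋ (starting m₀ = 0, d₀ = 1), with convergents p_k = a_k·p_{k-1} + p_{k-2}, q_k = a_k·q_{k-1} + q_{k-2} (p₋₁ = 1, q₋₁ = 0):
  k = 0: a₀ = 7; p₀/q₀ = 7/1; p₀² − 57·q₀² = 49 − 57 = -8.
  k = 1: m = 7, d = 8, a = ⌊(7 + 7)/8⌋ = 1; p/q = (1·7 + 1)/(1·1 + 0) = 8/1; p² − 57·q² = 64 − 57 = 7.
  k = 2: m = 1, d = 7, a = ⌊(7 + 1)/7⌋ = 1; p/q = (1·8 + 7)/(1·1 + 1) = 15/2; p² − 57·q² = 225 − 228 = -3.
  k = 3: m = 6, d = 3, a = ⌊(7 + 6)/3⌋ = 4; p/q = (4·15 + 8)/(4·2 + 1) = 68/9; p² − 57·q² = 4624 − 4617 = 7.
  k = 4: m = 6, d = 7, a = ⌊(7 + 6)/7⌋ = 1; p/q = (1·68 + 15)/(1·9 + 2) = 83/11; p² − 57·q² = 6889 − 6897 = -8.
  k = 5: m = 1, d = 8, a = ⌊(7 + 1)/8⌋ = 1; p/q = (1·83 + 68)/(1·11 + 9) = 151/20; p² − 57·q² = 22801 − 22800 = 1.
  The first convergent with p² − 57·q² = 1 gives the fundamental solution (x₁, y₁) = (151, 20).
Step 2: Apply the recurrence (x_{n+1}, y_{n+1}) = (x₁x_n + 57y₁y_n, x₁y_n + y₁x_n) repeatedly.
  From (x_1, y_1) = (151, 20): x_2 = 151·151 + 57·20·20 = 45601; y_2 = 151·20 + 20·151 = 6040.
  From (x_2, y_2) = (45601, 6040): x_3 = 151·45601 + 57·20·6040 = 13771351; y_3 = 151·6040 + 20·45601 = 1824060.
  From (x_3, y_3) = (13771351, 1824060): x_4 = 151·13771351 + 57·20·1824060 = 4158902401; y_4 = 151·1824060 + 20·13771351 = 550860080.
Step 3: Verify x_4² - 57·y_4² = 17296469181043564801 - 17296469181043564800 = 1 (should be 1). ✓

(x_1, y_1) = (151, 20); (x_4, y_4) = (4158902401, 550860080).


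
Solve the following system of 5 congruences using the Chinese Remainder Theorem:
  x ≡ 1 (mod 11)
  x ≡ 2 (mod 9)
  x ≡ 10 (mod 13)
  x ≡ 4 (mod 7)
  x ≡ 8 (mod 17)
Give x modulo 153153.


Product of moduli M = 11 · 9 · 13 · 7 · 17 = 153153.
Merge one congruence at a time:
  Start: x ≡ 1 (mod 11).
  Combine with x ≡ 2 (mod 9); new modulus lcm = 99.
    Write x = 1 + 11·t and substitute into x ≡ 2 (mod 9): 11·t ≡ 2 − 1 = 1 (mod 9).
    Reduce coefficients mod 9: 2·t ≡ 1 (mod 9).
    The inverse of 2 mod 9 is 5 (since 2·5 = 10 = 1·9 + 1), so t ≡ 5·1 = 5 ≡ 5 (mod 9).
    Then x = 1 + 11·5 = 56, valid modulo lcm(11, 9) = 99: x ≡ 56 (mod 99).
  Combine with x ≡ 10 (mod 13); new modulus lcm = 1287.
    Write x = 56 + 99·t and substitute into x ≡ 10 (mod 13): 99·t ≡ 10 − 56 = -46 (mod 13).
    Reduce coefficients mod 13: 8·t ≡ 6 (mod 13).
    The inverse of 8 mod 13 is 5 (since 8·5 = 40 = 3·13 + 1), so t ≡ 5·6 = 30 ≡ 4 (mod 13).
    Then x = 56 + 99·4 = 452, valid modulo lcm(99, 13) = 1287: x ≡ 452 (mod 1287).
  Combine with x ≡ 4 (mod 7); new modulus lcm = 9009.
    Write x = 452 + 1287·t and substitute into x ≡ 4 (mod 7): 1287·t ≡ 4 − 452 = -448 (mod 7).
    Reduce coefficients mod 7: 6·t ≡ 0 (mod 7).
    The inverse of 6 mod 7 is 6 (since 6·6 = 36 = 5·7 + 1), so t ≡ 6·0 = 0 ≡ 0 (mod 7).
    Then x = 452 + 1287·0 = 452, valid modulo lcm(1287, 7) = 9009: x ≡ 452 (mod 9009).
  Combine with x ≡ 8 (mod 17); new modulus lcm = 153153.
    Write x = 452 + 9009·t and substitute into x ≡ 8 (mod 17): 9009·t ≡ 8 − 452 = -444 (mod 17).
    Reduce coefficients mod 17: 16·t ≡ 15 (mod 17).
    The inverse of 16 mod 17 is 16 (since 16·16 = 256 = 15·17 + 1), so t ≡ 16·15 = 240 ≡ 2 (mod 17).
    Then x = 452 + 9009·2 = 18470, valid modulo lcm(9009, 17) = 153153: x ≡ 18470 (mod 153153).
Verify against each original: 18470 mod 11 = 1, 18470 mod 9 = 2, 18470 mod 13 = 10, 18470 mod 7 = 4, 18470 mod 17 = 8.

x ≡ 18470 (mod 153153).


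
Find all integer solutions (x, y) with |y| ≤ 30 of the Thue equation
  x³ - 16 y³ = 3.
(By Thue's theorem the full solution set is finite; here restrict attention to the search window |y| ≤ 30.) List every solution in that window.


The equation is x³ - 16y³ = 3. For fixed y, x³ = 16·y³ + 3, so a solution requires the RHS to be a perfect cube.
Strategy: iterate y from -30 to 30, compute RHS = 16·y³ + 3, and check whether it is a (positive or negative) perfect cube.
Check small values of y:
  y = 0: RHS = 3 is not a perfect cube.
  y = 1: RHS = 19 is not a perfect cube.
  y = -1: RHS = -13 is not a perfect cube.
  y = 2: RHS = 131 is not a perfect cube.
  y = -2: RHS = -125 = (-5)³ ⇒ x = -5 works.
  y = 3: RHS = 435 is not a perfect cube.
  y = -3: RHS = -429 is not a perfect cube.
Continuing the search up to |y| = 30 finds no further solutions beyond those listed.
Collected solutions: (-5, -2).

Solutions (with |y| ≤ 30): (-5, -2).


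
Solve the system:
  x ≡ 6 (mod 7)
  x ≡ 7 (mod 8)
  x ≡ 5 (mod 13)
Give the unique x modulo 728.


Moduli 7, 8, 13 are pairwise coprime; by CRT there is a unique solution modulo M = 7 · 8 · 13 = 728.
Solve pairwise, accumulating the modulus:
  Start with x ≡ 6 (mod 7).
  Combine with x ≡ 7 (mod 8): since gcd(7, 8) = 1, we get a unique residue mod 56.
    Write x = 6 + 7·t and substitute into x ≡ 7 (mod 8): 7·t ≡ 7 − 6 = 1 (mod 8).
    The inverse of 7 mod 8 is 7 (since 7·7 = 49 = 6·8 + 1), so t ≡ 7·1 = 7 ≡ 7 (mod 8).
    Then x = 6 + 7·7 = 55, valid modulo lcm(7, 8) = 56: x ≡ 55 (mod 56).
  Combine with x ≡ 5 (mod 13): since gcd(56, 13) = 1, we get a unique residue mod 728.
    Write x = 55 + 56·t and substitute into x ≡ 5 (mod 13): 56·t ≡ 5 − 55 = -50 (mod 13).
    Reduce coefficients mod 13: 4·t ≡ 2 (mod 13).
    The inverse of 4 mod 13 is 10 (since 4·10 = 40 = 3·13 + 1), so t ≡ 10·2 = 20 ≡ 7 (mod 13).
    Then x = 55 + 56·7 = 447, valid modulo lcm(56, 13) = 728: x ≡ 447 (mod 728).
Verify: 447 mod 7 = 6 ✓, 447 mod 8 = 7 ✓, 447 mod 13 = 5 ✓.

x ≡ 447 (mod 728).


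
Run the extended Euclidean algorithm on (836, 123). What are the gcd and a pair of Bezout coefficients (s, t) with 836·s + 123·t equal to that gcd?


Euclidean algorithm on (836, 123) — divide until remainder is 0:
  836 = 6 · 123 + 98
  123 = 1 · 98 + 25
  98 = 3 · 25 + 23
  25 = 1 · 23 + 2
  23 = 11 · 2 + 1
  2 = 2 · 1 + 0
gcd(836, 123) = 1.
Track Bezout coefficients alongside the remainders: start with r₀ = 836 = a·1 + b·0 (s = 1, t = 0) and r₁ = 123 = a·0 + b·1 (s = 0, t = 1); each new remainder r_{k+1} = r_{k-1} − q_k·r_k inherits s_{k+1} = s_{k-1} − q_k·s_k, t_{k+1} = t_{k-1} − q_k·t_k, so r_k = a·s_k + b·t_k at every step:
  q = 6: r = 98, s = 1 − 6·0 = 1, t = 0 − 6·1 = -6  (check: 836·1 + 123·(-6) = 98)
  q = 1: r = 25, s = 0 − 1·1 = -1, t = 1 − 1·(-6) = 7  (check: 836·(-1) + 123·7 = 25)
  q = 3: r = 23, s = 1 − 3·(-1) = 4, t = -6 − 3·7 = -27  (check: 836·4 + 123·(-27) = 23)
  q = 1: r = 2, s = -1 − 1·4 = -5, t = 7 − 1·(-27) = 34  (check: 836·(-5) + 123·34 = 2)
  q = 11: r = 1, s = 4 − 11·(-5) = 59, t = -27 − 11·34 = -401  (check: 836·59 + 123·(-401) = 1)
The row with r = 1 (the gcd) gives the Bezout coefficients s = 59, t = -401.
Result: 836 · (59) + 123 · (-401) = 1.

gcd(836, 123) = 1; s = 59, t = -401 (check: 836·59 + 123·(-401) = 1).


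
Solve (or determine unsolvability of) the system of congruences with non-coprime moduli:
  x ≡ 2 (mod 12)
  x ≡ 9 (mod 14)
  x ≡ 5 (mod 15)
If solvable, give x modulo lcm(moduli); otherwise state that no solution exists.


Moduli 12, 14, 15 are not pairwise coprime, so CRT works modulo lcm(m_i) when all pairwise compatibility conditions hold.
Pairwise compatibility: gcd(m_i, m_j) must divide a_i - a_j for every pair.
Merge one congruence at a time:
  Start: x ≡ 2 (mod 12).
  Combine with x ≡ 9 (mod 14): gcd(12, 14) = 2, and 9 - 2 = 7 is NOT divisible by 2.
    ⇒ system is inconsistent (no integer solution).

No solution (the system is inconsistent).


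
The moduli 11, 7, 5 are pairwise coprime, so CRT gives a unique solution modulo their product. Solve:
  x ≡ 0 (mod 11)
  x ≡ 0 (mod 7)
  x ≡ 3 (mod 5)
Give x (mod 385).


Moduli 11, 7, 5 are pairwise coprime; by CRT there is a unique solution modulo M = 11 · 7 · 5 = 385.
Solve pairwise, accumulating the modulus:
  Start with x ≡ 0 (mod 11).
  Combine with x ≡ 0 (mod 7): since gcd(11, 7) = 1, we get a unique residue mod 77.
    Write x = 0 + 11·t and substitute into x ≡ 0 (mod 7): 11·t ≡ 0 − 0 = 0 (mod 7).
    Reduce coefficients mod 7: 4·t ≡ 0 (mod 7).
    The inverse of 4 mod 7 is 2 (since 4·2 = 8 = 1·7 + 1), so t ≡ 2·0 = 0 ≡ 0 (mod 7).
    Then x = 0 + 11·0 = 0, valid modulo lcm(11, 7) = 77: x ≡ 0 (mod 77).
  Combine with x ≡ 3 (mod 5): since gcd(77, 5) = 1, we get a unique residue mod 385.
    Write x = 0 + 77·t and substitute into x ≡ 3 (mod 5): 77·t ≡ 3 − 0 = 3 (mod 5).
    Reduce coefficients mod 5: 2·t ≡ 3 (mod 5).
    The inverse of 2 mod 5 is 3 (since 2·3 = 6 = 1·5 + 1), so t ≡ 3·3 = 9 ≡ 4 (mod 5).
    Then x = 0 + 77·4 = 308, valid modulo lcm(77, 5) = 385: x ≡ 308 (mod 385).
Verify: 308 mod 11 = 0 ✓, 308 mod 7 = 0 ✓, 308 mod 5 = 3 ✓.

x ≡ 308 (mod 385).


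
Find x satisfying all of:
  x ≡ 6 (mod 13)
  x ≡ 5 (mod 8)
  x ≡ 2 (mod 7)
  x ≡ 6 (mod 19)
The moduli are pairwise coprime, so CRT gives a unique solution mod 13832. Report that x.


Product of moduli M = 13 · 8 · 7 · 19 = 13832.
Merge one congruence at a time:
  Start: x ≡ 6 (mod 13).
  Combine with x ≡ 5 (mod 8); new modulus lcm = 104.
    Write x = 6 + 13·t and substitute into x ≡ 5 (mod 8): 13·t ≡ 5 − 6 = -1 (mod 8).
    Reduce coefficients mod 8: 5·t ≡ 7 (mod 8).
    The inverse of 5 mod 8 is 5 (since 5·5 = 25 = 3·8 + 1), so t ≡ 5·7 = 35 ≡ 3 (mod 8).
    Then x = 6 + 13·3 = 45, valid modulo lcm(13, 8) = 104: x ≡ 45 (mod 104).
  Combine with x ≡ 2 (mod 7); new modulus lcm = 728.
    Write x = 45 + 104·t and substitute into x ≡ 2 (mod 7): 104·t ≡ 2 − 45 = -43 (mod 7).
    Reduce coefficients mod 7: 6·t ≡ 6 (mod 7).
    The inverse of 6 mod 7 is 6 (since 6·6 = 36 = 5·7 + 1), so t ≡ 6·6 = 36 ≡ 1 (mod 7).
    Then x = 45 + 104·1 = 149, valid modulo lcm(104, 7) = 728: x ≡ 149 (mod 728).
  Combine with x ≡ 6 (mod 19); new modulus lcm = 13832.
    Write x = 149 + 728·t and substitute into x ≡ 6 (mod 19): 728·t ≡ 6 − 149 = -143 (mod 19).
    Reduce coefficients mod 19: 6·t ≡ 9 (mod 19).
    The inverse of 6 mod 19 is 16 (since 6·16 = 96 = 5·19 + 1), so t ≡ 16·9 = 144 ≡ 11 (mod 19).
    Then x = 149 + 728·11 = 8157, valid modulo lcm(728, 19) = 13832: x ≡ 8157 (mod 13832).
Verify against each original: 8157 mod 13 = 6, 8157 mod 8 = 5, 8157 mod 7 = 2, 8157 mod 19 = 6.

x ≡ 8157 (mod 13832).


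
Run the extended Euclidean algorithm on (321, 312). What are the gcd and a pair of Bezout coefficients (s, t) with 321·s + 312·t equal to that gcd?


Euclidean algorithm on (321, 312) — divide until remainder is 0:
  321 = 1 · 312 + 9
  312 = 34 · 9 + 6
  9 = 1 · 6 + 3
  6 = 2 · 3 + 0
gcd(321, 312) = 3.
Track Bezout coefficients alongside the remainders: start with r₀ = 321 = a·1 + b·0 (s = 1, t = 0) and r₁ = 312 = a·0 + b·1 (s = 0, t = 1); each new remainder r_{k+1} = r_{k-1} − q_k·r_k inherits s_{k+1} = s_{k-1} − q_k·s_k, t_{k+1} = t_{k-1} − q_k·t_k, so r_k = a·s_k + b·t_k at every step:
  q = 1: r = 9, s = 1 − 1·0 = 1, t = 0 − 1·1 = -1  (check: 321·1 + 312·(-1) = 9)
  q = 34: r = 6, s = 0 − 34·1 = -34, t = 1 − 34·(-1) = 35  (check: 321·(-34) + 312·35 = 6)
  q = 1: r = 3, s = 1 − 1·(-34) = 35, t = -1 − 1·35 = -36  (check: 321·35 + 312·(-36) = 3)
The row with r = 3 (the gcd) gives the Bezout coefficients s = 35, t = -36.
Result: 321 · (35) + 312 · (-36) = 3.

gcd(321, 312) = 3; s = 35, t = -36 (check: 321·35 + 312·(-36) = 3).
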